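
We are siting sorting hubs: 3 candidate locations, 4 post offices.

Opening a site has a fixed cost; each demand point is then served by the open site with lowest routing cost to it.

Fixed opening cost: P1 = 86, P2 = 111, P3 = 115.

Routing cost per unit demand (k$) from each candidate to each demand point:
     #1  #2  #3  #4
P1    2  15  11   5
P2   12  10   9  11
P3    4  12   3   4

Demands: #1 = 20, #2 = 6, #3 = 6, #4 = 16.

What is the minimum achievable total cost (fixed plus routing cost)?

Open {P3}: assign each demand point to its cheapest open site.
  #1→P3 20×4=80, #2→P3 6×12=72, #3→P3 6×3=18, #4→P3 16×4=64
  routing cost 234, fixed 115 → total 349.
Compare {P1}: routing cost 276 + fixed 86 = 362.
Compare {P1, P3}: routing cost 194 + fixed 201 = 395.
Compare {P1, P2}: routing cost 234 + fixed 197 = 431.
All other subsets cost ≥ 362. Minimum total cost: 349.

349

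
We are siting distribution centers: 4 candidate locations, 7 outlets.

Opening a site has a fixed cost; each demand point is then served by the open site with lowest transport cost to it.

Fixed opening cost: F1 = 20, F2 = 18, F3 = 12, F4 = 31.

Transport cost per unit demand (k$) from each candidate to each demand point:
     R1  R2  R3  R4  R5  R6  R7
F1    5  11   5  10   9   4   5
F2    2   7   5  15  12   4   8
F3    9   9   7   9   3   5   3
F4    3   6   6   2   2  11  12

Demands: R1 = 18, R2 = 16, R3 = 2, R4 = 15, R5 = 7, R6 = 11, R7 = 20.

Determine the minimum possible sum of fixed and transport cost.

Open {F2, F3, F4}: assign each demand point to its cheapest open site.
  R1→F2 18×2=36, R2→F4 16×6=96, R3→F2 2×5=10, R4→F4 15×2=30, R5→F4 7×2=14, R6→F2 11×4=44, R7→F3 20×3=60
  transport cost 290, fixed 61 → total 351.
Compare {F3, F4}: transport cost 321 + fixed 43 = 364.
Compare {F1, F3, F4}: transport cost 308 + fixed 63 = 371.
Compare {F1, F2, F3, F4}: transport cost 290 + fixed 81 = 371.
All other subsets cost ≥ 364. Minimum total cost: 351.

351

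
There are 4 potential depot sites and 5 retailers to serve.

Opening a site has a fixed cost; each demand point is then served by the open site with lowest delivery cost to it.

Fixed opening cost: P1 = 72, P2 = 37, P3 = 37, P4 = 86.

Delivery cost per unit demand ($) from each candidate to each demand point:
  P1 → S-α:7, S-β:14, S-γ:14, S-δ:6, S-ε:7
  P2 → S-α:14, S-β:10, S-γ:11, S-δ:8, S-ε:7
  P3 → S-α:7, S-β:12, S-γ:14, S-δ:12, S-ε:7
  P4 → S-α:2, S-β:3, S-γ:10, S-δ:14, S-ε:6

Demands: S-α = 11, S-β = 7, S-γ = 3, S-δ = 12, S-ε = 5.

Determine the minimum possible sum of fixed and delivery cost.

322

Open {P2, P4}: assign each demand point to its cheapest open site.
  S-α→P4 11×2=22, S-β→P4 7×3=21, S-γ→P4 3×10=30, S-δ→P2 12×8=96, S-ε→P4 5×6=30
  delivery cost 199, fixed 123 → total 322.
Compare {P1, P4}: delivery cost 175 + fixed 158 = 333.
Compare {P4}: delivery cost 271 + fixed 86 = 357.
Compare {P2, P3, P4}: delivery cost 199 + fixed 160 = 359.
All other subsets cost ≥ 333. Minimum total cost: 322.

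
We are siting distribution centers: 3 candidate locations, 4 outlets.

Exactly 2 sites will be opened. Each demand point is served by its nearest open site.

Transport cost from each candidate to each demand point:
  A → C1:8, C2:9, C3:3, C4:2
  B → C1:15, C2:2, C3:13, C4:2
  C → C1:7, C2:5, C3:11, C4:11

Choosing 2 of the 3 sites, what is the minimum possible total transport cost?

15

Open {A, B}.
  C1→A 8, C2→B 2, C3→A 3, C4→A 2  ⇒ total 15.
Compare {A, C}: total 17.
Compare {B, C}: total 22.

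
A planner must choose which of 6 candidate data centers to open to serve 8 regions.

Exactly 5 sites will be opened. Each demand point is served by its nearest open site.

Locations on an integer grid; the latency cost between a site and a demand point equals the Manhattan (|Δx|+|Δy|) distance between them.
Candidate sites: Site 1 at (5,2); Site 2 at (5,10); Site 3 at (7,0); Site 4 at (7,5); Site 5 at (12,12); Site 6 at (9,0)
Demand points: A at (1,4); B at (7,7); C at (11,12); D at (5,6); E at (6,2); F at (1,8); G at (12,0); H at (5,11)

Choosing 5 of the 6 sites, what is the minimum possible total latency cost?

Open {Site 1, Site 2, Site 4, Site 5, Site 6}.
  A→Site 1 6, B→Site 4 2, C→Site 5 1, D→Site 4 3, E→Site 1 1, F→Site 2 6, G→Site 6 3, H→Site 2 1  ⇒ total 23.
Compare {Site 1, Site 2, Site 3, Site 4, Site 5}: total 25.
Compare {Site 2, Site 3, Site 4, Site 5, Site 6}: total 26.
No size-5 selection does better; minimum is 23.

23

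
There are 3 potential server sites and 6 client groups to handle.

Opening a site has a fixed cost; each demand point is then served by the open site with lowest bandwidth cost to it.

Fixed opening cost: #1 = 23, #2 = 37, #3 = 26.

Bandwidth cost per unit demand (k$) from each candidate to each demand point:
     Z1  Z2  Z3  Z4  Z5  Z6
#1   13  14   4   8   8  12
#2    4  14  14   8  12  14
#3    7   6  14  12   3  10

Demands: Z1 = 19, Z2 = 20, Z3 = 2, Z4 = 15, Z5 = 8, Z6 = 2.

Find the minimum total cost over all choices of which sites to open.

Open {#2, #3}: assign each demand point to its cheapest open site.
  Z1→#2 19×4=76, Z2→#3 20×6=120, Z3→#2 2×14=28, Z4→#2 15×8=120, Z5→#3 8×3=24, Z6→#3 2×10=20
  bandwidth cost 388, fixed 63 → total 451.
Compare {#1, #2, #3}: bandwidth cost 368 + fixed 86 = 454.
Compare {#1, #3}: bandwidth cost 425 + fixed 49 = 474.
Compare {#3}: bandwidth cost 505 + fixed 26 = 531.
All other subsets cost ≥ 454. Minimum total cost: 451.

451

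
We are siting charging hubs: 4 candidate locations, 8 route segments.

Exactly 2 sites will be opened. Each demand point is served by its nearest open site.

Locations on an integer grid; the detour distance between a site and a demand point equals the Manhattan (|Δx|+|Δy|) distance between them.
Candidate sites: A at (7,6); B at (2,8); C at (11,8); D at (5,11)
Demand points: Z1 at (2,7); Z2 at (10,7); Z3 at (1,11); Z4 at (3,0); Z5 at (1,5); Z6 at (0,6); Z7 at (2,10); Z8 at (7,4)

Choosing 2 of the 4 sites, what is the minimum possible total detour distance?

Open {A, B}.
  Z1→B 1, Z2→A 4, Z3→B 4, Z4→B 9, Z5→B 4, Z6→B 4, Z7→B 2, Z8→A 2  ⇒ total 30.
Compare {B, C}: total 34.
Compare {B, D}: total 42.
No size-2 selection does better; minimum is 30.

30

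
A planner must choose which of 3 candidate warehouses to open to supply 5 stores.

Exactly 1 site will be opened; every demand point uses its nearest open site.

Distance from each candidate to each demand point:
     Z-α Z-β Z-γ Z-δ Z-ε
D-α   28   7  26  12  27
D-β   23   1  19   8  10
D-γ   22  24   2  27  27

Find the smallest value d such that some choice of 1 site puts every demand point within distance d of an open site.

Open {D-β}.
  Farthest demand point is Z-α at distance 23 (to D-β); all others are ≤ 23.
With {D-γ} the worst case is 27.
With {D-α} the worst case is 28.
No size-1 selection achieves below 23.

23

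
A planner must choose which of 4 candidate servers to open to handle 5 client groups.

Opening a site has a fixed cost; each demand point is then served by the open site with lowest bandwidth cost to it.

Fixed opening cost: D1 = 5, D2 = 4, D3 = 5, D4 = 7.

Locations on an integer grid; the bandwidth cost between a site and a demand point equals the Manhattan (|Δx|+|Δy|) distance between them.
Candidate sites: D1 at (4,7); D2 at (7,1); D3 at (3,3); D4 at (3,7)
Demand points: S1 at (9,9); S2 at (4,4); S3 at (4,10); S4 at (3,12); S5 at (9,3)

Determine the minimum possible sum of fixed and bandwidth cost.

32

Open {D1, D2}: assign each demand point to its cheapest open site.
  S1→D1 7, S2→D1 3, S3→D1 3, S4→D1 6, S5→D2 4
  bandwidth cost 23, fixed 9 → total 32.
Compare {D1}: bandwidth cost 28 + fixed 5 = 33.
Compare {D1, D3}: bandwidth cost 24 + fixed 10 = 34.
Compare {D2, D4}: bandwidth cost 25 + fixed 11 = 36.
All other subsets cost ≥ 33. Minimum total cost: 32.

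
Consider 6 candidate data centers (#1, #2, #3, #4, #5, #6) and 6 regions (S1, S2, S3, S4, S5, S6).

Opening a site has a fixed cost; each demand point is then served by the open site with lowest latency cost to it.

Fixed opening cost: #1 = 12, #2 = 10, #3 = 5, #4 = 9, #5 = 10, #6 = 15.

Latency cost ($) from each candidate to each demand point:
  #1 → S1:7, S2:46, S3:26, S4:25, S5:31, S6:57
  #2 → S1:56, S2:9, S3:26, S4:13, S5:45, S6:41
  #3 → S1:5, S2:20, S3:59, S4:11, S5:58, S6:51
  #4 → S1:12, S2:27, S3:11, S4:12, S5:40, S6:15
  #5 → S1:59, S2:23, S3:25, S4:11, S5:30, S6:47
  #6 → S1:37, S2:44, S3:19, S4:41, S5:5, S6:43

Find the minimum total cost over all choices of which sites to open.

Open {#2, #3, #4, #6}: assign each demand point to its cheapest open site.
  S1→#3 5, S2→#2 9, S3→#4 11, S4→#3 11, S5→#6 5, S6→#4 15
  latency cost 56, fixed 39 → total 95.
Compare {#3, #4, #6}: latency cost 67 + fixed 29 = 96.
Compare {#2, #4, #6}: latency cost 64 + fixed 34 = 98.
Compare {#1, #2, #4, #6}: latency cost 59 + fixed 46 = 105.
All other subsets cost ≥ 96. Minimum total cost: 95.

95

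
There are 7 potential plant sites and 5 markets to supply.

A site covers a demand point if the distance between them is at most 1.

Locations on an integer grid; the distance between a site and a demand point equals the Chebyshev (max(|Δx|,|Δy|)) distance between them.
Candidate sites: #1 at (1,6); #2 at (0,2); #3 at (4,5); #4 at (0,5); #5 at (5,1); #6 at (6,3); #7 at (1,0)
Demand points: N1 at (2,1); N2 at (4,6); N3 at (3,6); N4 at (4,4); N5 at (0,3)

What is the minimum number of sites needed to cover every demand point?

Coverage sets (demand points within 1 of each site):
  #1: {}
  #2: {N5}
  #3: {N2, N3, N4}
  #4: {}
  #5: {}
  #6: {}
  #7: {N1}
No 2 sites suffice: every size-2 union leaves at least one demand point uncovered.
But {#2, #3, #7} covers everything, so the minimum is 3.

3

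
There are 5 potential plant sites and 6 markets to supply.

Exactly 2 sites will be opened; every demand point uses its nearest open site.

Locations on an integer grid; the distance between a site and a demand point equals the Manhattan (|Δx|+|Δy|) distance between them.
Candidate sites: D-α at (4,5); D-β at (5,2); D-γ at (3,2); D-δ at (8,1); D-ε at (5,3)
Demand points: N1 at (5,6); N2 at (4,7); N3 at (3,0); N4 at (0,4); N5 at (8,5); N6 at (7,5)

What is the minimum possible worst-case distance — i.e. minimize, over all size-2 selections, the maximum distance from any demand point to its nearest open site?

5

Open {D-α, D-β}.
  Farthest demand point is N4 at distance 5 (to D-α); all others are ≤ 5.
With {D-α, D-γ} the worst case is 5.
With {D-α, D-ε} the worst case is 5.
No size-2 selection achieves below 5.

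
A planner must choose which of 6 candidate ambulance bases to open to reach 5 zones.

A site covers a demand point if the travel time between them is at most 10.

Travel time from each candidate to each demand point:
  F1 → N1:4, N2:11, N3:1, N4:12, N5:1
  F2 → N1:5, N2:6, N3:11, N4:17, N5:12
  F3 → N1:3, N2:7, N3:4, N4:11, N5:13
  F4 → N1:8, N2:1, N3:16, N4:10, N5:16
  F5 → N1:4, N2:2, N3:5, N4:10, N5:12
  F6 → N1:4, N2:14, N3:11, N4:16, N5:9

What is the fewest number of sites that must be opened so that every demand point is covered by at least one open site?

Coverage sets (demand points within 10 of each site):
  F1: {N1, N3, N5}
  F2: {N1, N2}
  F3: {N1, N2, N3}
  F4: {N1, N2, N4}
  F5: {N1, N2, N3, N4}
  F6: {N1, N5}
No single site covers all 5 demand points.
But {F1, F4} covers everything, so the minimum is 2.

2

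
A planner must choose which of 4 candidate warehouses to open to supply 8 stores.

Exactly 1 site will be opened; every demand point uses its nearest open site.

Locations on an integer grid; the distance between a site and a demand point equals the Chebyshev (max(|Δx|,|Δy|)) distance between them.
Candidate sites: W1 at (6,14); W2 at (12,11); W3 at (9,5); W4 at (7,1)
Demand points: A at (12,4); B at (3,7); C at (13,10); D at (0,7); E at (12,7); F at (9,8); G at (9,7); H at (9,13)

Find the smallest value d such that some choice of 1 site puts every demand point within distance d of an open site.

Open {W3}.
  Farthest demand point is D at distance 9 (to W3); all others are ≤ 9.
With {W1} the worst case is 10.
With {W2} the worst case is 12.
No size-1 selection achieves below 9.

9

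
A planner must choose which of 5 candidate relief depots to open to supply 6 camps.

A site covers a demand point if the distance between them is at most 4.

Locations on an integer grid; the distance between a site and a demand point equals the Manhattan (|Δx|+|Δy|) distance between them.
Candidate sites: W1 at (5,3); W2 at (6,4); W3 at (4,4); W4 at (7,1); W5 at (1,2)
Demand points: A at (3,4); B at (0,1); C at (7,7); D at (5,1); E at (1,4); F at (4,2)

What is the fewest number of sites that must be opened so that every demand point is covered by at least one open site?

Coverage sets (demand points within 4 of each site):
  W1: {A, D, F}
  W2: {A, C, D, F}
  W3: {A, D, E, F}
  W4: {D, F}
  W5: {A, B, E, F}
No single site covers all 6 demand points.
But {W2, W5} covers everything, so the minimum is 2.

2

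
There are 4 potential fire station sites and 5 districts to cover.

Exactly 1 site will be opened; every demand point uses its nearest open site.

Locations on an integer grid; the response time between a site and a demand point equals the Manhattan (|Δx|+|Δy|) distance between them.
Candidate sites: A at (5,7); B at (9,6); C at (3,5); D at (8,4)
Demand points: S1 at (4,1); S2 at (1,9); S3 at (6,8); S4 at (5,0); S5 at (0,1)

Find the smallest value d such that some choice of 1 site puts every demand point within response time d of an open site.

Open {C}.
  Farthest demand point is S4 at response time 7 (to C); all others are ≤ 7.
With {A} the worst case is 11.
With {D} the worst case is 12.
No size-1 selection achieves below 7.

7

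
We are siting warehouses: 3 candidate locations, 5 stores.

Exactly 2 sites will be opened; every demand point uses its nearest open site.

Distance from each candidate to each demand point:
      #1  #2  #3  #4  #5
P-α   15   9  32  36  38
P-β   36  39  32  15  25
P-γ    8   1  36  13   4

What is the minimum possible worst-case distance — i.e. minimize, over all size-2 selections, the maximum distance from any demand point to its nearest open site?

Open {P-α, P-β}.
  Farthest demand point is #3 at distance 32 (to P-α); all others are ≤ 32.
With {P-α, P-γ} the worst case is 32.
With {P-β, P-γ} the worst case is 32.
No size-2 selection achieves below 32.

32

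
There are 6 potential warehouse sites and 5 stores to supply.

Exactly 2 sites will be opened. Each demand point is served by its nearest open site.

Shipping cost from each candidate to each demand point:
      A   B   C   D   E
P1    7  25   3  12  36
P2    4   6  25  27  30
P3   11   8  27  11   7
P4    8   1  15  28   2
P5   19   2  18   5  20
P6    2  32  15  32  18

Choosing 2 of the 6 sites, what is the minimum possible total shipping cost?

25

Open {P1, P4}.
  A→P1 7, B→P4 1, C→P1 3, D→P1 12, E→P4 2  ⇒ total 25.
Compare {P4, P5}: total 31.
Compare {P1, P3}: total 36.
No size-2 selection does better; minimum is 25.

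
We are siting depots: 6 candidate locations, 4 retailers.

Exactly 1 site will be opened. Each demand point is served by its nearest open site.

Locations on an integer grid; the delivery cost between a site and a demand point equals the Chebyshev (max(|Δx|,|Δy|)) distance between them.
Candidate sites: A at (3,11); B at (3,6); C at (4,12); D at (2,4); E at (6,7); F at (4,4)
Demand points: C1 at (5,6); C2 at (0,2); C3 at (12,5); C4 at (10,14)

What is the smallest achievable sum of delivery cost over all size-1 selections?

Open {E}.
  C1→E 1, C2→E 6, C3→E 6, C4→E 7  ⇒ total 20.
Compare {B}: total 23.
Compare {F}: total 24.
No size-1 selection does better; minimum is 20.

20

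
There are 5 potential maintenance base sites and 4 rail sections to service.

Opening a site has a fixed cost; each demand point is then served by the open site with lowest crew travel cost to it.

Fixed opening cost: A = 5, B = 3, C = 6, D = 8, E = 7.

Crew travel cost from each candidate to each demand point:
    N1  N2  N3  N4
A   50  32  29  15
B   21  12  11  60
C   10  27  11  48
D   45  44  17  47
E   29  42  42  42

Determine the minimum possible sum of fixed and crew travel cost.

Open {A, B, C}: assign each demand point to its cheapest open site.
  N1→C 10, N2→B 12, N3→B 11, N4→A 15
  crew travel cost 48, fixed 14 → total 62.
Compare {A, B}: crew travel cost 59 + fixed 8 = 67.
Compare {A, B, C, E}: crew travel cost 48 + fixed 21 = 69.
Compare {A, B, C, D}: crew travel cost 48 + fixed 22 = 70.
All other subsets cost ≥ 67. Minimum total cost: 62.

62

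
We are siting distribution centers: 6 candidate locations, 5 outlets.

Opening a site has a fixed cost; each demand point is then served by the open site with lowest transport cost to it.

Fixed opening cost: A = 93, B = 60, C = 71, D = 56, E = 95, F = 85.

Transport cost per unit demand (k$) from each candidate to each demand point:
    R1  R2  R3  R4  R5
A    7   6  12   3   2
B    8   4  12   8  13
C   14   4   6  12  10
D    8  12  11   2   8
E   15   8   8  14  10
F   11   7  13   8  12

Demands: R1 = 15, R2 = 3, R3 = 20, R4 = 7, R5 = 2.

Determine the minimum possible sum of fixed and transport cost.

Open {C, D}: assign each demand point to its cheapest open site.
  R1→D 15×8=120, R2→C 3×4=12, R3→C 20×6=120, R4→D 7×2=14, R5→D 2×8=16
  transport cost 282, fixed 127 → total 409.
Compare {A, C}: transport cost 262 + fixed 164 = 426.
Compare {B, C}: transport cost 328 + fixed 131 = 459.
Compare {D}: transport cost 406 + fixed 56 = 462.
All other subsets cost ≥ 426. Minimum total cost: 409.

409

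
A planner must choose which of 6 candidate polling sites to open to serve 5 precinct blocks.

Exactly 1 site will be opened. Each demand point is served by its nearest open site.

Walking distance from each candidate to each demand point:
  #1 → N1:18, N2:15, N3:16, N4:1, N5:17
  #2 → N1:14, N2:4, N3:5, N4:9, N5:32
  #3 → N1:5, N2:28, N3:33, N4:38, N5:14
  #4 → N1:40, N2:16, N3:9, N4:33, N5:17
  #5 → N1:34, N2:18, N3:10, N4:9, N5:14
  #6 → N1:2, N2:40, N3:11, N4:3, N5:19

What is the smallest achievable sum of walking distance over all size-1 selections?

Open {#2}.
  N1→#2 14, N2→#2 4, N3→#2 5, N4→#2 9, N5→#2 32  ⇒ total 64.
Compare {#1}: total 67.
Compare {#6}: total 75.
No size-1 selection does better; minimum is 64.

64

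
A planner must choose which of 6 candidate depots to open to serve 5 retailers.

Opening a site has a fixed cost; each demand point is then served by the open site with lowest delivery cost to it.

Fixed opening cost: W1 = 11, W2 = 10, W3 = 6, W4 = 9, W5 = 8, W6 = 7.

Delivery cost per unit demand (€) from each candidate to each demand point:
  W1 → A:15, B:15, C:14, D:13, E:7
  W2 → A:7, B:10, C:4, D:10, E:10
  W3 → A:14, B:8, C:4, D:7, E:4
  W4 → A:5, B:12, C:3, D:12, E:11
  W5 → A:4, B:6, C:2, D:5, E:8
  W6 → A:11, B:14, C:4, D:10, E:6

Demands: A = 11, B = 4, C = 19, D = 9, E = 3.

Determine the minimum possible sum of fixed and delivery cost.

Open {W3, W5}: assign each demand point to its cheapest open site.
  A→W5 11×4=44, B→W5 4×6=24, C→W5 19×2=38, D→W5 9×5=45, E→W3 3×4=12
  delivery cost 163, fixed 14 → total 177.
Compare {W5}: delivery cost 175 + fixed 8 = 183.
Compare {W5, W6}: delivery cost 169 + fixed 15 = 184.
Compare {W3, W5, W6}: delivery cost 163 + fixed 21 = 184.
All other subsets cost ≥ 183. Minimum total cost: 177.

177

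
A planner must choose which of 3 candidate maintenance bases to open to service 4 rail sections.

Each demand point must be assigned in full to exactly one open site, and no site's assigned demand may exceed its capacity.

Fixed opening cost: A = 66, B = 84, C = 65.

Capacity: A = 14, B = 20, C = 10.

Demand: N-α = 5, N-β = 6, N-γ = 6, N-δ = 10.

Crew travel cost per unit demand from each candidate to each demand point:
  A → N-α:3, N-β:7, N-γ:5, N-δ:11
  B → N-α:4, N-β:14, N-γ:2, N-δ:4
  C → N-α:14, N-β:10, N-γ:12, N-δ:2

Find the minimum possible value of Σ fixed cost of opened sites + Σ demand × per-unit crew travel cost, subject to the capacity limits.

Open {A, B}; cheapest assignment that respects the capacities:
  A (cap 14, load 11): N-α, N-β — cost 5×3 + 6×7 = 57
  B (cap 20, load 16): N-γ, N-δ — cost 6×2 + 10×4 = 52
  Shipping 109, fixed 150 → total 259.
  Any other capacity-feasible assignment to {A, B} ships for at least 109.
Compare {B, C}: its best feasible assignment gives total 285.
Compare {A, B, C}: its best feasible assignment gives total 304.
Every other set of open sites that can feasibly serve all demand totals ≥ 285 even under its best assignment. Minimum: 259.

259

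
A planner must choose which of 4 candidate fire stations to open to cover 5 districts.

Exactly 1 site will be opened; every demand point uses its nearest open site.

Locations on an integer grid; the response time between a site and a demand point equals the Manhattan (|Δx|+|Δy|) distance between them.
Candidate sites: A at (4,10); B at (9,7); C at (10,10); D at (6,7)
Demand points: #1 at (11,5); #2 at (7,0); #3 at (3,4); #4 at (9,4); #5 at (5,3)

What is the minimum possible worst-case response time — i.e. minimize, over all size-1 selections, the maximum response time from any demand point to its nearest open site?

8

Open {D}.
  Farthest demand point is #2 at response time 8 (to D); all others are ≤ 8.
With {B} the worst case is 9.
With {A} the worst case is 13.
No size-1 selection achieves below 8.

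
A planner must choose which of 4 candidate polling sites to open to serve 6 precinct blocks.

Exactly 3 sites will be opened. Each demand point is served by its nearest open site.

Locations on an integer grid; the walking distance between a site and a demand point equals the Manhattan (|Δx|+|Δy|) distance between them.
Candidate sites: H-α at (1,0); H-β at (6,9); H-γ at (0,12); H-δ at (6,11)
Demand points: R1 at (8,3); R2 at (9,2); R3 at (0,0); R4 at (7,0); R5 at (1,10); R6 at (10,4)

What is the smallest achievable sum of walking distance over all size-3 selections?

37

Open {H-α, H-β, H-γ}.
  R1→H-β 8, R2→H-α 10, R3→H-α 1, R4→H-α 6, R5→H-γ 3, R6→H-β 9  ⇒ total 37.
Compare {H-α, H-β, H-δ}: total 40.
Compare {H-α, H-γ, H-δ}: total 41.
No size-3 selection does better; minimum is 37.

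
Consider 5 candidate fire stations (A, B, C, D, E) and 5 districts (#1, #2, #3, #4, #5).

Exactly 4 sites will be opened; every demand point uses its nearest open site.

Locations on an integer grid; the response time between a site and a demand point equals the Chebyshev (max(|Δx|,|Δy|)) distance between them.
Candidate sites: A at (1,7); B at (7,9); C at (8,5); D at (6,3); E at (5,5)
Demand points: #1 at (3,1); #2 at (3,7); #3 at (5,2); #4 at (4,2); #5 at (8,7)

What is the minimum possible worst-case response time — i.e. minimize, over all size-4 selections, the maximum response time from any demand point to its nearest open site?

Open {A, B, C, D}.
  Farthest demand point is #1 at response time 3 (to D); all others are ≤ 3.
With {A, B, D, E} the worst case is 3.
With {A, C, D, E} the worst case is 3.
No size-4 selection achieves below 3.

3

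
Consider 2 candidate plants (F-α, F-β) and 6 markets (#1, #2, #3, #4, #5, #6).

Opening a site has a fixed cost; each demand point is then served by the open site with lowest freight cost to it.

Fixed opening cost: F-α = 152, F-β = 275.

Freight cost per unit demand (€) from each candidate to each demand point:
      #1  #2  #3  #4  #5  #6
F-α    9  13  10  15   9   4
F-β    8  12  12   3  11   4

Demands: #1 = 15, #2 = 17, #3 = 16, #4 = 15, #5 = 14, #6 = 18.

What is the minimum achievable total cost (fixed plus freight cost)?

Open {F-β}: assign each demand point to its cheapest open site.
  #1→F-β 15×8=120, #2→F-β 17×12=204, #3→F-β 16×12=192, #4→F-β 15×3=45, #5→F-β 14×11=154, #6→F-β 18×4=72
  freight cost 787, fixed 275 → total 1062.
Compare {F-α}: freight cost 939 + fixed 152 = 1091.
Compare {F-α, F-β}: freight cost 727 + fixed 427 = 1154.

1062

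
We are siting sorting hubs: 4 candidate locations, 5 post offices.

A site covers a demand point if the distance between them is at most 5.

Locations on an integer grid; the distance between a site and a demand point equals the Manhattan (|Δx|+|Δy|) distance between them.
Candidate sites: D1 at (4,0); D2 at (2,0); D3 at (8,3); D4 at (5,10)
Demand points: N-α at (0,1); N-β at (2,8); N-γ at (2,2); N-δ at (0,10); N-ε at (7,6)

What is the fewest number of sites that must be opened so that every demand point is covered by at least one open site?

3

Coverage sets (demand points within 5 of each site):
  D1: {N-α, N-γ}
  D2: {N-α, N-γ}
  D3: {N-ε}
  D4: {N-β, N-δ}
No 2 sites suffice: every size-2 union leaves at least one demand point uncovered.
But {D1, D3, D4} covers everything, so the minimum is 3.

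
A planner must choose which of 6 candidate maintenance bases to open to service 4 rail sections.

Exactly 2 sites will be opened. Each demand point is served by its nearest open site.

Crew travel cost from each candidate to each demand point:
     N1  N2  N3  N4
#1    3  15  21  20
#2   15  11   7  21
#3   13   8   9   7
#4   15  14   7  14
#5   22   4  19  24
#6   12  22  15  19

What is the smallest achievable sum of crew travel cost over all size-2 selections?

27

Open {#1, #3}.
  N1→#1 3, N2→#3 8, N3→#3 9, N4→#3 7  ⇒ total 27.
Compare {#3, #5}: total 33.
Compare {#2, #3}: total 35.
No size-2 selection does better; minimum is 27.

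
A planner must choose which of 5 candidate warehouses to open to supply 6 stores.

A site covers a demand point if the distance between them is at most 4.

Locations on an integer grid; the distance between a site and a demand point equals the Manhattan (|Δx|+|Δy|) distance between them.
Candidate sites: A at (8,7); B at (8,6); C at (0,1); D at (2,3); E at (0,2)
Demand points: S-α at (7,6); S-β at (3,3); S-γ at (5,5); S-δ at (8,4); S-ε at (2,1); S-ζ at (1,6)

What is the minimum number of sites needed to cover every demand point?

Coverage sets (demand points within 4 of each site):
  A: {S-α, S-δ}
  B: {S-α, S-γ, S-δ}
  C: {S-ε}
  D: {S-β, S-ε, S-ζ}
  E: {S-β, S-ε}
No single site covers all 6 demand points.
But {B, D} covers everything, so the minimum is 2.

2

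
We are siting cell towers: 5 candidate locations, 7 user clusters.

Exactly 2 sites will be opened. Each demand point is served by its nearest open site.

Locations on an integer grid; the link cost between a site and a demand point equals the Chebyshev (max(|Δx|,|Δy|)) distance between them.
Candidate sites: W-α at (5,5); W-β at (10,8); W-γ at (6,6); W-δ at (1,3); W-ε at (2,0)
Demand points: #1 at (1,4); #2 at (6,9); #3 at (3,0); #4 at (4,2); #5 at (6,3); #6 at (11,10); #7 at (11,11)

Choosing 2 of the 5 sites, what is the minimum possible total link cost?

20

Open {W-β, W-ε}.
  #1→W-ε 4, #2→W-β 4, #3→W-ε 1, #4→W-ε 2, #5→W-ε 4, #6→W-β 2, #7→W-β 3  ⇒ total 20.
Compare {W-β, W-δ}: total 21.
Compare {W-α, W-β}: total 23.
No size-2 selection does better; minimum is 20.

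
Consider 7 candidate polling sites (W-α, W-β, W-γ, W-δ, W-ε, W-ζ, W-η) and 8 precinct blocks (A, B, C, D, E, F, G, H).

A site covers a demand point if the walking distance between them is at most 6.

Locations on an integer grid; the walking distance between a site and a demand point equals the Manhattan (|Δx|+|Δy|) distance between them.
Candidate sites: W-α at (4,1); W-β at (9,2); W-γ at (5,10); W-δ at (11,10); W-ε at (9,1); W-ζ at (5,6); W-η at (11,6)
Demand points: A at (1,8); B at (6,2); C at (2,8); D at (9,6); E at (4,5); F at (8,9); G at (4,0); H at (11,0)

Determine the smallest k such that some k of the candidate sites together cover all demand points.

2

Coverage sets (demand points within 6 of each site):
  W-α: {B, E, G}
  W-β: {B, D, H}
  W-γ: {A, C, E, F}
  W-δ: {D, F}
  W-ε: {B, D, G, H}
  W-ζ: {A, B, C, D, E, F}
  W-η: {D, F, H}
No single site covers all 8 demand points.
But {W-γ, W-ε} covers everything, so the minimum is 2.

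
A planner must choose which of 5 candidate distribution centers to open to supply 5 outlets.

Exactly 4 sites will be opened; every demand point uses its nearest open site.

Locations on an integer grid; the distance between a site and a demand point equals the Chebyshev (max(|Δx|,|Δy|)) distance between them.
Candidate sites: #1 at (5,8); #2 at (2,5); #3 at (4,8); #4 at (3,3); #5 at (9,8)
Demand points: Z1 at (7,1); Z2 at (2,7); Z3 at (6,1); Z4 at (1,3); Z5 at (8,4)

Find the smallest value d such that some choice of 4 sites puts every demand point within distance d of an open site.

4

Open {#1, #2, #3, #4}.
  Farthest demand point is Z1 at distance 4 (to #4); all others are ≤ 4.
With {#1, #2, #4, #5} the worst case is 4.
With {#1, #3, #4, #5} the worst case is 4.
No size-4 selection achieves below 4.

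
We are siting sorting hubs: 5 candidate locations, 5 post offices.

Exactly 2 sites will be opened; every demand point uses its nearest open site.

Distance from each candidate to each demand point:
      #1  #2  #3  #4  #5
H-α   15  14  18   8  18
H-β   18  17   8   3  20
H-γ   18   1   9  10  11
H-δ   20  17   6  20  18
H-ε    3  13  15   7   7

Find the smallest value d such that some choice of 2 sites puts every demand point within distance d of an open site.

9

Open {H-γ, H-ε}.
  Farthest demand point is #3 at distance 9 (to H-γ); all others are ≤ 9.
With {H-β, H-ε} the worst case is 13.
With {H-δ, H-ε} the worst case is 13.
No size-2 selection achieves below 9.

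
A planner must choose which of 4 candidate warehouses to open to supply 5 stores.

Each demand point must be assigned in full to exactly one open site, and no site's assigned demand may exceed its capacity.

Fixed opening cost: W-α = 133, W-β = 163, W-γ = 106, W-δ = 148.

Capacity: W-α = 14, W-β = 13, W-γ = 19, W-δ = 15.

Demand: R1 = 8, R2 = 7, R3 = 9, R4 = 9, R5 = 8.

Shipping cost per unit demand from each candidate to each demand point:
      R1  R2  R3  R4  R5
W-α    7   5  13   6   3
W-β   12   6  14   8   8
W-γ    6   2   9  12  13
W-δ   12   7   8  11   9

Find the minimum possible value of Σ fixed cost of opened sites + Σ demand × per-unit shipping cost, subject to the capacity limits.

691

Open {W-α, W-γ, W-δ}; cheapest assignment that respects the capacities:
  W-α (cap 14, load 9): R4 — cost 9×6 = 54
  W-γ (cap 19, load 17): R1, R3 — cost 8×6 + 9×9 = 129
  W-δ (cap 15, load 15): R2, R5 — cost 7×7 + 8×9 = 121
  Shipping 304, fixed 387 → total 691.
  Any other capacity-feasible assignment to {W-α, W-γ, W-δ} ships for at least 304.
Compare {W-β, W-γ, W-δ}: its best feasible assignment gives total 739.
Compare {W-α, W-β, W-γ, W-δ}: its best feasible assignment gives total 780.
Every other set of open sites that can feasibly serve all demand totals ≥ 739 even under its best assignment. Minimum: 691.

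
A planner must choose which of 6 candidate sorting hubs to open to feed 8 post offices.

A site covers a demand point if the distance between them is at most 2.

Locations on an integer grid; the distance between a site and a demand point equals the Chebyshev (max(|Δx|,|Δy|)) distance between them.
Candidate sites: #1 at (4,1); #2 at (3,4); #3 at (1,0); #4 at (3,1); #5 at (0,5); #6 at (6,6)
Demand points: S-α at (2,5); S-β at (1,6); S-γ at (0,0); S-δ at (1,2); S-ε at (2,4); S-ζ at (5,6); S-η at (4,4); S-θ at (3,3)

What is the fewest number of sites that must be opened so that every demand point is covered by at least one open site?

Coverage sets (demand points within 2 of each site):
  #1: {S-θ}
  #2: {S-α, S-β, S-δ, S-ε, S-ζ, S-η, S-θ}
  #3: {S-γ, S-δ}
  #4: {S-δ, S-θ}
  #5: {S-α, S-β, S-ε}
  #6: {S-ζ, S-η}
No single site covers all 8 demand points.
But {#2, #3} covers everything, so the minimum is 2.

2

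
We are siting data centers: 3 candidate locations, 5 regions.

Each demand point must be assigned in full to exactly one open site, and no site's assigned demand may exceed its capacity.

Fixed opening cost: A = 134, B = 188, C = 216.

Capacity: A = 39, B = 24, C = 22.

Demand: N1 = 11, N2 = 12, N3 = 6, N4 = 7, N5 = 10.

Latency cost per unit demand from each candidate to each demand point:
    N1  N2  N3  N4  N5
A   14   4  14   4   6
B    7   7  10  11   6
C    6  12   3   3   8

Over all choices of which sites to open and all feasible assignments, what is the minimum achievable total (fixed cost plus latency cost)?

Open {A, C}; cheapest assignment that respects the capacities:
  A (cap 39, load 29): N2, N4, N5 — cost 12×4 + 7×4 + 10×6 = 136
  C (cap 22, load 17): N1, N3 — cost 11×6 + 6×3 = 84
  Shipping 220, fixed 350 → total 570.
  Any other capacity-feasible assignment to {A, C} ships for at least 220.
Compare {A, B}: its best feasible assignment gives total 595.
Compare {A, B, C}: its best feasible assignment gives total 758.
Every other set of open sites that can feasibly serve all demand totals ≥ 595 even under its best assignment. Minimum: 570.

570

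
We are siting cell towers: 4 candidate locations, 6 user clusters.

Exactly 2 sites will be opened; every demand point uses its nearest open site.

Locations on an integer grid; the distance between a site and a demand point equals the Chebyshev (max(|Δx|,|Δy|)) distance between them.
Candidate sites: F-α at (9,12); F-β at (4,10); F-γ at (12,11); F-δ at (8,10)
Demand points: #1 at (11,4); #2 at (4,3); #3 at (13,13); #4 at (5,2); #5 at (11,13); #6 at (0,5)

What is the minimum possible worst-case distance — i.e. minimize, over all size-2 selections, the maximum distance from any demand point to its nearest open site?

Open {F-α, F-β}.
  Farthest demand point is #4 at distance 8 (to F-β); all others are ≤ 8.
With {F-α, F-δ} the worst case is 8.
With {F-β, F-γ} the worst case is 8.
No size-2 selection achieves below 8.

8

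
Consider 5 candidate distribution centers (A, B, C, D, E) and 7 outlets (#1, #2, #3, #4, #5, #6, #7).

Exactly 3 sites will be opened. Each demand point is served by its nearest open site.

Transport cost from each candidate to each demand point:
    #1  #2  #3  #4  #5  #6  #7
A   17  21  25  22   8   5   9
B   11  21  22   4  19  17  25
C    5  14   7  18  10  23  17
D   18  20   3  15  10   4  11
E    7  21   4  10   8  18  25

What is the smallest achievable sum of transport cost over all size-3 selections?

51

Open {B, C, D}.
  #1→C 5, #2→C 14, #3→D 3, #4→B 4, #5→C 10, #6→D 4, #7→D 11  ⇒ total 51.
Compare {A, B, C}: total 52.
Compare {A, C, E}: total 55.
No size-3 selection does better; minimum is 51.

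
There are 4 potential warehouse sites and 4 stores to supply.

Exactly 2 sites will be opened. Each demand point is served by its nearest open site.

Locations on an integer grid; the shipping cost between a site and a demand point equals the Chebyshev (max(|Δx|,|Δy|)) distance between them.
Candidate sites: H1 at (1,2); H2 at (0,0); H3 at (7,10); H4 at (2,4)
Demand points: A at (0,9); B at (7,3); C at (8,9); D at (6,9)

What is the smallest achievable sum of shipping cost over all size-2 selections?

12

Open {H3, H4}.
  A→H4 5, B→H4 5, C→H3 1, D→H3 1  ⇒ total 12.
Compare {H1, H3}: total 15.
Compare {H2, H3}: total 16.
No size-2 selection does better; minimum is 12.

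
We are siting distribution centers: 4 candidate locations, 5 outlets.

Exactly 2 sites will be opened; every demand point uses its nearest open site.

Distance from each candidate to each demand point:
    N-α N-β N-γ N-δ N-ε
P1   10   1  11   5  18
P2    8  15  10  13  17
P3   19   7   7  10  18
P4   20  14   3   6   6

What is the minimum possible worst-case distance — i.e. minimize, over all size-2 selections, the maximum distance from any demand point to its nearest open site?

Open {P1, P4}.
  Farthest demand point is N-α at distance 10 (to P1); all others are ≤ 10.
With {P2, P4} the worst case is 14.
With {P1, P2} the worst case is 17.
No size-2 selection achieves below 10.

10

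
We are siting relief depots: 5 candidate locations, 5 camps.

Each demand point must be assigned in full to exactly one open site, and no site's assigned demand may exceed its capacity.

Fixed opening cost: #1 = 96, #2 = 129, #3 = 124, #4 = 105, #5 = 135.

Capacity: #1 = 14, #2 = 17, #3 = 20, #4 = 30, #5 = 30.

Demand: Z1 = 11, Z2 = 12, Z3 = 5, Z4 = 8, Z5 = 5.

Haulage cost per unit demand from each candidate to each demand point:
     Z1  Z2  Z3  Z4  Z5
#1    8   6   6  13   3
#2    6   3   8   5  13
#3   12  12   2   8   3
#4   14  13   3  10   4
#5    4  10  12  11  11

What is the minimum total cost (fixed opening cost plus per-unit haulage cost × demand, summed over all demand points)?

512

Open {#3, #5}; cheapest assignment that respects the capacities:
  #3 (cap 20, load 18): Z3, Z4, Z5 — cost 5×2 + 8×8 + 5×3 = 89
  #5 (cap 30, load 23): Z1, Z2 — cost 11×4 + 12×10 = 164
  Shipping 253, fixed 259 → total 512.
  Any other capacity-feasible assignment to {#3, #5} ships for at least 253.
Compare {#4, #5}: its best feasible assignment gives total 519.
Compare {#2, #5}: its best feasible assignment gives total 527.
Every other set of open sites that can feasibly serve all demand totals ≥ 519 even under its best assignment. Minimum: 512.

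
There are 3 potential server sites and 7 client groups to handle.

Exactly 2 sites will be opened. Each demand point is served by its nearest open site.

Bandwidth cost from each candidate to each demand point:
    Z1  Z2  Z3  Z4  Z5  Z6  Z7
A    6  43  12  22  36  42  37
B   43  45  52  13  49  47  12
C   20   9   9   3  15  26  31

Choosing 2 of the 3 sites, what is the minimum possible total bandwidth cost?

Open {B, C}.
  Z1→C 20, Z2→C 9, Z3→C 9, Z4→C 3, Z5→C 15, Z6→C 26, Z7→B 12  ⇒ total 94.
Compare {A, C}: total 99.
Compare {A, B}: total 164.

94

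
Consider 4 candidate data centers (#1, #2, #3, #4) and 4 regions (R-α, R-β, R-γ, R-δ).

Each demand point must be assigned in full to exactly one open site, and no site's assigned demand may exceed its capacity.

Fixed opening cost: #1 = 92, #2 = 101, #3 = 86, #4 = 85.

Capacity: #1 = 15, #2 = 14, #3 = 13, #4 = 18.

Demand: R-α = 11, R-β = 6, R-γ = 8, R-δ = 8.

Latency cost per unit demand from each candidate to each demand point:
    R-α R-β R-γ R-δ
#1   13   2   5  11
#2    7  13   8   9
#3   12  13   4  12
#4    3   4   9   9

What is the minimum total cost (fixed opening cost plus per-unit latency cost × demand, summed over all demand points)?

428

Open {#1, #3, #4}; cheapest assignment that respects the capacities:
  #1 (cap 15, load 14): R-β, R-δ — cost 6×2 + 8×11 = 100
  #3 (cap 13, load 8): R-γ — cost 8×4 = 32
  #4 (cap 18, load 11): R-α — cost 11×3 = 33
  Shipping 165, fixed 263 → total 428.
  Any other capacity-feasible assignment to {#1, #3, #4} ships for at least 165.
Compare {#2, #3, #4}: its best feasible assignment gives total 433.
Compare {#1, #2, #4}: its best feasible assignment gives total 435.
Every other set of open sites that can feasibly serve all demand totals ≥ 433 even under its best assignment. Minimum: 428.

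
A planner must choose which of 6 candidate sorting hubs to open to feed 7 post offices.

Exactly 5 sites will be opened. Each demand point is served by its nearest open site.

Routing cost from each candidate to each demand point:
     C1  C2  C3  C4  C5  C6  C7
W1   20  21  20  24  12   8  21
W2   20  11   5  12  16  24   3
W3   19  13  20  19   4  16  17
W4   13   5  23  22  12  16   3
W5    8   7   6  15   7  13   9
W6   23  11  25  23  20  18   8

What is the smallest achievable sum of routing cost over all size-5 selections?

45

Open {W1, W2, W3, W4, W5}.
  C1→W5 8, C2→W4 5, C3→W2 5, C4→W2 12, C5→W3 4, C6→W1 8, C7→W2 3  ⇒ total 45.
Compare {W1, W2, W3, W5, W6}: total 47.
Compare {W1, W2, W4, W5, W6}: total 48.
No size-5 selection does better; minimum is 45.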